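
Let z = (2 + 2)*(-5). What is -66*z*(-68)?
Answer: -89760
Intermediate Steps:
z = -20 (z = 4*(-5) = -20)
-66*z*(-68) = -66*(-20)*(-68) = 1320*(-68) = -89760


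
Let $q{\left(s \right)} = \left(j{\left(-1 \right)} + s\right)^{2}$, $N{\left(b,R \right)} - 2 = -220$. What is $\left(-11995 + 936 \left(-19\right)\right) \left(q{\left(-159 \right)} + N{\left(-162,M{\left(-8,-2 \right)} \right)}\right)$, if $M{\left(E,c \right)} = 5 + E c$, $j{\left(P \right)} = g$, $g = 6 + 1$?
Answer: $-681522194$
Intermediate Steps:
$g = 7$
$j{\left(P \right)} = 7$
$N{\left(b,R \right)} = -218$ ($N{\left(b,R \right)} = 2 - 220 = -218$)
$q{\left(s \right)} = \left(7 + s\right)^{2}$
$\left(-11995 + 936 \left(-19\right)\right) \left(q{\left(-159 \right)} + N{\left(-162,M{\left(-8,-2 \right)} \right)}\right) = \left(-11995 + 936 \left(-19\right)\right) \left(\left(7 - 159\right)^{2} - 218\right) = \left(-11995 - 17784\right) \left(\left(-152\right)^{2} - 218\right) = - 29779 \left(23104 - 218\right) = \left(-29779\right) 22886 = -681522194$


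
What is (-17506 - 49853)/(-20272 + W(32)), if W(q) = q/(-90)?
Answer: 3031155/912256 ≈ 3.3227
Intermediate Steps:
W(q) = -q/90 (W(q) = q*(-1/90) = -q/90)
(-17506 - 49853)/(-20272 + W(32)) = (-17506 - 49853)/(-20272 - 1/90*32) = -67359/(-20272 - 16/45) = -67359/(-912256/45) = -67359*(-45/912256) = 3031155/912256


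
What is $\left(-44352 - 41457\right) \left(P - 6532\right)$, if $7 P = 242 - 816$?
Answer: $567540726$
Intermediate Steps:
$P = -82$ ($P = \frac{242 - 816}{7} = \frac{1}{7} \left(-574\right) = -82$)
$\left(-44352 - 41457\right) \left(P - 6532\right) = \left(-44352 - 41457\right) \left(-82 - 6532\right) = \left(-85809\right) \left(-6614\right) = 567540726$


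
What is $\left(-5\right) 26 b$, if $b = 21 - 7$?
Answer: $-1820$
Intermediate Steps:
$b = 14$
$\left(-5\right) 26 b = \left(-5\right) 26 \cdot 14 = \left(-130\right) 14 = -1820$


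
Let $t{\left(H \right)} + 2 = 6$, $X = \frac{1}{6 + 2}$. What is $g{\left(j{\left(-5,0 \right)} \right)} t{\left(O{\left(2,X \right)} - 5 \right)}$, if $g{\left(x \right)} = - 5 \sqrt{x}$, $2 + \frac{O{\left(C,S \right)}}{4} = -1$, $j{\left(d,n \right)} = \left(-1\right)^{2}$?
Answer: $-20$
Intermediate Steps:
$X = \frac{1}{8} \approx 0.125$
$j{\left(d,n \right)} = 1$
$O{\left(C,S \right)} = -12$ ($O{\left(C,S \right)} = -8 + 4 \left(-1\right) = -8 - 4 = -12$)
$t{\left(H \right)} = 4$ ($t{\left(H \right)} = -2 + 6 = 4$)
$g{\left(j{\left(-5,0 \right)} \right)} t{\left(O{\left(2,X \right)} - 5 \right)} = - 5 \sqrt{1} \cdot 4 = \left(-5\right) 1 \cdot 4 = \left(-5\right) 4 = -20$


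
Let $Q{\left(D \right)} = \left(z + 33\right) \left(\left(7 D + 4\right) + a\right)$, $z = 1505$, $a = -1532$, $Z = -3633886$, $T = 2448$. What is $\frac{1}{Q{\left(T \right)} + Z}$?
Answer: $\frac{1}{20371218} \approx 4.9089 \cdot 10^{-8}$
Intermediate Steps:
$Q{\left(D \right)} = -2350064 + 10766 D$ ($Q{\left(D \right)} = \left(1505 + 33\right) \left(\left(7 D + 4\right) - 1532\right) = 1538 \left(\left(4 + 7 D\right) - 1532\right) = 1538 \left(-1528 + 7 D\right) = -2350064 + 10766 D$)
$\frac{1}{Q{\left(T \right)} + Z} = \frac{1}{\left(-2350064 + 10766 \cdot 2448\right) - 3633886} = \frac{1}{\left(-2350064 + 26355168\right) - 3633886} = \frac{1}{24005104 - 3633886} = \frac{1}{20371218}$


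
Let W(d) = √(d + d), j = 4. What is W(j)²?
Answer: 8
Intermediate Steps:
W(d) = √2*√d (W(d) = √(2*d) = √2*√d)
W(j)² = (√2*√4)² = (√2*2)² = (2*√2)² = 8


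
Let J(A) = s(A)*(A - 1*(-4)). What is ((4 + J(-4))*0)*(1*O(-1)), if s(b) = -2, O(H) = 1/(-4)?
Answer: 0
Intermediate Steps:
O(H) = -1/4
J(A) = -8 - 2*A (J(A) = -2*(A - 1*(-4)) = -2*(A + 4) = -2*(4 + A) = -8 - 2*A)
((4 + J(-4))*0)*(1*O(-1)) = ((4 + (-8 - 2*(-4)))*0)*(1*(-1/4)) = ((4 + (-8 + 8))*0)*(-1/4) = ((4 + 0)*0)*(-1/4) = (4*0)*(-1/4) = 0*(-1/4) = 0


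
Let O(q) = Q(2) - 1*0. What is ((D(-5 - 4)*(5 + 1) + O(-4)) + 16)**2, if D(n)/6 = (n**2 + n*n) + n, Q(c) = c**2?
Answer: 30558784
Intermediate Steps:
O(q) = 4 (O(q) = 2**2 - 1*0 = 4 + 0 = 4)
D(n) = 6*n + 12*n**2 (D(n) = 6*((n**2 + n*n) + n) = 6*((n**2 + n**2) + n) = 6*(2*n**2 + n) = 6*(n + 2*n**2) = 6*n + 12*n**2)
((D(-5 - 4)*(5 + 1) + O(-4)) + 16)**2 = (((6*(-5 - 4)*(1 + 2*(-5 - 4)))*(5 + 1) + 4) + 16)**2 = (((6*(-9)*(1 + 2*(-9)))*6 + 4) + 16)**2 = (((6*(-9)*(1 - 18))*6 + 4) + 16)**2 = (((6*(-9)*(-17))*6 + 4) + 16)**2 = ((918*6 + 4) + 16)**2 = ((5508 + 4) + 16)**2 = (5512 + 16)**2 = 5528**2 = 30558784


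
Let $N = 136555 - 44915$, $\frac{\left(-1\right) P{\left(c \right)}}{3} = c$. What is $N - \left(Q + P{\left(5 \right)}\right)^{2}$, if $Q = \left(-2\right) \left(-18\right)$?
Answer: $91199$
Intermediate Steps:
$P{\left(c \right)} = - 3 c$
$N = 91640$
$Q = 36$
$N - \left(Q + P{\left(5 \right)}\right)^{2} = 91640 - \left(36 - 15\right)^{2} = 91640 - 21^{2} = 91640 - 441 = 91199$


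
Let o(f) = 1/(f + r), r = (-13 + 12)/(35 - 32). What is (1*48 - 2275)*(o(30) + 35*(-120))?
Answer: 832445919/89 ≈ 9.3533e+6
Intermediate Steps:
r = -⅓ (r = -1/3 = -1*⅓ = -⅓ ≈ -0.33333)
o(f) = 1/(-⅓ + f) (o(f) = 1/(f - ⅓) = 1/(-⅓ + f))
(1*48 - 2275)*(o(30) + 35*(-120)) = (1*48 - 2275)*(3/(-1 + 3*30) + 35*(-120)) = (48 - 2275)*(3/(-1 + 90) - 4200) = -2227*(3/89 - 4200) = -2227*(-373797/89) = 832445919/89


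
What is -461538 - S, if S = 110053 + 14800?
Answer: -586391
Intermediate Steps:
S = 124853
-461538 - S = -461538 - 1*124853 = -461538 - 124853 = -586391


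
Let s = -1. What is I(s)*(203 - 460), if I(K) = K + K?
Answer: 514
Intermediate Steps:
I(K) = 2*K
I(s)*(203 - 460) = (2*(-1))*(203 - 460) = -2*(-257) = 514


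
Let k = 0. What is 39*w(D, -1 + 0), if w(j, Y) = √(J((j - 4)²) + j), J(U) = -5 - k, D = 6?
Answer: 39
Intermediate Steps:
J(U) = -5 (J(U) = -5 - 1*0 = -5 + 0 = -5)
w(j, Y) = √(-5 + j)
39*w(D, -1 + 0) = 39*√(-5 + 6) = 39*√1 = 39*1 = 39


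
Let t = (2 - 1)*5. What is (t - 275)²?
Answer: 72900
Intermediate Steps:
t = 5 (t = 1*5 = 5)
(t - 275)² = (5 - 275)² = (-270)² = 72900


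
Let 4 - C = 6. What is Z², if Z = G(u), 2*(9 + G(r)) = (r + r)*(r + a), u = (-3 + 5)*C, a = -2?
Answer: 225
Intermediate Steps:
C = -2 (C = 4 - 1*6 = 4 - 6 = -2)
u = -4 (u = (-3 + 5)*(-2) = 2*(-2) = -4)
G(r) = -9 + r*(-2 + r) (G(r) = -9 + ((r + r)*(r - 2))/2 = -9 + ((2*r)*(-2 + r))/2 = -9 + (2*r*(-2 + r))/2 = -9 + r*(-2 + r))
Z = 15 (Z = -9 + (-4)² - 2*(-4) = -9 + 16 + 8 = 15)
Z² = 15² = 225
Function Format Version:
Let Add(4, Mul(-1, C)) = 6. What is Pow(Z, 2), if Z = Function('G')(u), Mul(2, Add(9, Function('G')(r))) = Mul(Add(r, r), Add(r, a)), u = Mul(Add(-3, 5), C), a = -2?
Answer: 225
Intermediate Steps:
C = -2 (C = Add(4, Mul(-1, 6)) = Add(4, -6) = -2)
u = -4 (u = Mul(Add(-3, 5), -2) = Mul(2, -2) = -4)
Function('G')(r) = Add(-9, Mul(r, Add(-2, r))) (Function('G')(r) = Add(-9, Mul(Rational(1, 2), Mul(Add(r, r), Add(r, -2)))) = Add(-9, Mul(Rational(1, 2), Mul(Mul(2, r), Add(-2, r)))) = Add(-9, Mul(Rational(1, 2), Mul(2, r, Add(-2, r)))) = Add(-9, Mul(r, Add(-2, r))))
Z = 15 (Z = Add(-9, Pow(-4, 2), Mul(-2, -4)) = Add(-9, 16, 8) = 15)
Pow(Z, 2) = Pow(15, 2) = 225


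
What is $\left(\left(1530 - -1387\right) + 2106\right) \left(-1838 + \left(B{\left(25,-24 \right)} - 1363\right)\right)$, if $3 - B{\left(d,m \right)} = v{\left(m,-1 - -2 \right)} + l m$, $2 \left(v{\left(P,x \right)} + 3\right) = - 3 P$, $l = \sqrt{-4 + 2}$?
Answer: $-16229313 + 120552 i \sqrt{2} \approx -1.6229 \cdot 10^{7} + 1.7049 \cdot 10^{5} i$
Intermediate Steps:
$l = i \sqrt{2}$ ($l = \sqrt{-2} = i \sqrt{2} \approx 1.4142 i$)
$v{\left(P,x \right)} = -3 - \frac{3 P}{2}$ ($v{\left(P,x \right)} = -3 + \frac{\left(-3\right) P}{2} = -3 - \frac{3 P}{2}$)
$B{\left(d,m \right)} = 6 + \frac{3 m}{2} - i m \sqrt{2}$ ($B{\left(d,m \right)} = 3 - \left(\left(-3 - \frac{3 m}{2}\right) + i \sqrt{2} m\right) = 3 - \left(\left(-3 - \frac{3 m}{2}\right) + i m \sqrt{2}\right) = 3 - \left(-3 - \frac{3 m}{2} + i m \sqrt{2}\right) = 3 + \left(3 + \frac{3 m}{2} - i m \sqrt{2}\right) = 6 + \frac{3 m}{2} - i m \sqrt{2}$)
$\left(\left(1530 - -1387\right) + 2106\right) \left(-1838 + \left(B{\left(25,-24 \right)} - 1363\right)\right) = \left(\left(1530 - -1387\right) + 2106\right) \left(-1838 + \left(\left(6 + \frac{3}{2} \left(-24\right) - i \left(-24\right) \sqrt{2}\right) - 1363\right)\right) = \left(\left(1530 + 1387\right) + 2106\right) \left(-1838 - \left(1393 - 24 i \sqrt{2}\right)\right) = \left(2917 + 2106\right) \left(-1838 - \left(1393 - 24 i \sqrt{2}\right)\right) = 5023 \left(-1838 - \left(1393 - 24 i \sqrt{2}\right)\right) = 5023 \left(-3231 + 24 i \sqrt{2}\right) = -16229313 + 120552 i \sqrt{2}$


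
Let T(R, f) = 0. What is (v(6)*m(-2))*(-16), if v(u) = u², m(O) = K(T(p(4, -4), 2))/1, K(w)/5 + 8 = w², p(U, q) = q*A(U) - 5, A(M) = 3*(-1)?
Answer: 23040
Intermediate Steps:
A(M) = -3
p(U, q) = -5 - 3*q (p(U, q) = q*(-3) - 5 = -3*q - 5 = -5 - 3*q)
K(w) = -40 + 5*w²
m(O) = -40 (m(O) = (-40 + 5*0²)/1 = (-40 + 5*0)*1 = (-40 + 0)*1 = -40*1 = -40)
(v(6)*m(-2))*(-16) = (6²*(-40))*(-16) = (36*(-40))*(-16) = -1440*(-16) = 23040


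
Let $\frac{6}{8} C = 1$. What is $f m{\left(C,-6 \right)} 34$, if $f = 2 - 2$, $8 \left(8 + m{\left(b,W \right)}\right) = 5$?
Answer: $0$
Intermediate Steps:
$C = \frac{4}{3}$ ($C = \frac{4}{3} \cdot 1 = \frac{4}{3} \approx 1.3333$)
$m{\left(b,W \right)} = - \frac{59}{8}$ ($m{\left(b,W \right)} = -8 + \frac{1}{8} \cdot 5 = -8 + \frac{5}{8} = - \frac{59}{8}$)
$f = 0$
$f m{\left(C,-6 \right)} 34 = 0 \left(- \frac{59}{8}\right) 34 = 0 \cdot 34 = 0$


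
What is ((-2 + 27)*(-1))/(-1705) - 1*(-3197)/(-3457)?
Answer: -1072892/1178837 ≈ -0.91013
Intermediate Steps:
((-2 + 27)*(-1))/(-1705) - 1*(-3197)/(-3457) = (25*(-1))*(-1/1705) + 3197*(-1/3457) = -25*(-1/1705) - 3197/3457 = 5/341 - 3197/3457 = -1072892/1178837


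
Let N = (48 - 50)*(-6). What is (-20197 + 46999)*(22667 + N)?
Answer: 607842558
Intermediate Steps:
N = 12 (N = -2*(-6) = 12)
(-20197 + 46999)*(22667 + N) = (-20197 + 46999)*(22667 + 12) = 26802*22679 = 607842558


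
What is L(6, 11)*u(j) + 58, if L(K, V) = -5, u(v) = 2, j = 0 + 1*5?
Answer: 48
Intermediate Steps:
j = 5 (j = 0 + 5 = 5)
L(6, 11)*u(j) + 58 = -5*2 + 58 = -10 + 58 = 48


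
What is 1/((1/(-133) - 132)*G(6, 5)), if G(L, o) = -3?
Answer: 133/52671 ≈ 0.0025251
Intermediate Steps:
1/((1/(-133) - 132)*G(6, 5)) = 1/((1/(-133) - 132)*(-3)) = 1/((-1/133 - 132)*(-3)) = 1/(-17557/133*(-3)) = 1/(52671/133) = 133/52671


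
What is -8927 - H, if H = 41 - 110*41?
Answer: -4458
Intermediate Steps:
H = -4469 (H = 41 - 4510 = -4469)
-8927 - H = -8927 - 1*(-4469) = -8927 + 4469 = -4458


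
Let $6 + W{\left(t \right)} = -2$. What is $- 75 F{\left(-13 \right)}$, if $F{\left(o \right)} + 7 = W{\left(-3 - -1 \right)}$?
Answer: $1125$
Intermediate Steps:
$W{\left(t \right)} = -8$ ($W{\left(t \right)} = -6 - 2 = -8$)
$F{\left(o \right)} = -15$ ($F{\left(o \right)} = -7 - 8 = -15$)
$- 75 F{\left(-13 \right)} = \left(-75\right) \left(-15\right) = 1125$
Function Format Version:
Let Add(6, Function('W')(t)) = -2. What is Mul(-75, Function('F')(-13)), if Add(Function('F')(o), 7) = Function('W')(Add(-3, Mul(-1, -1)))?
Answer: 1125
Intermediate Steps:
Function('W')(t) = -8 (Function('W')(t) = Add(-6, -2) = -8)
Function('F')(o) = -15 (Function('F')(o) = Add(-7, -8) = -15)
Mul(-75, Function('F')(-13)) = Mul(-75, -15) = 1125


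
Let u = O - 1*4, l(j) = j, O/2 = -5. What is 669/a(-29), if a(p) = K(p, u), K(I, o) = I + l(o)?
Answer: -669/43 ≈ -15.558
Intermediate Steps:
O = -10 (O = 2*(-5) = -10)
u = -14 (u = -10 - 1*4 = -10 - 4 = -14)
K(I, o) = I + o
a(p) = -14 + p (a(p) = p - 14 = -14 + p)
669/a(-29) = 669/(-14 - 29) = 669/(-43) = 669*(-1/43) = -669/43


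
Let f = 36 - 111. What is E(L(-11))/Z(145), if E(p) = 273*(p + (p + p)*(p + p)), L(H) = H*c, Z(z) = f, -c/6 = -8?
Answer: -101429328/25 ≈ -4.0572e+6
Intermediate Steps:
c = 48 (c = -6*(-8) = 48)
f = -75
Z(z) = -75
L(H) = 48*H (L(H) = H*48 = 48*H)
E(p) = 273*p + 1092*p² (E(p) = 273*(p + (2*p)*(2*p)) = 273*(p + 4*p²) = 273*p + 1092*p²)
E(L(-11))/Z(145) = (273*(48*(-11))*(1 + 4*(48*(-11))))/(-75) = (273*(-528)*(1 + 4*(-528)))*(-1/75) = (273*(-528)*(1 - 2112))*(-1/75) = (273*(-528)*(-2111))*(-1/75) = 304287984*(-1/75) = -101429328/25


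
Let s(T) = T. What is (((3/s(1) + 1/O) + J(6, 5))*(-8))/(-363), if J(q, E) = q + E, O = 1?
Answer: 40/121 ≈ 0.33058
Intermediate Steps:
J(q, E) = E + q
(((3/s(1) + 1/O) + J(6, 5))*(-8))/(-363) = (((3/1 + 1/1) + (5 + 6))*(-8))/(-363) = (((3*1 + 1*1) + 11)*(-8))*(-1/363) = (((3 + 1) + 11)*(-8))*(-1/363) = ((4 + 11)*(-8))*(-1/363) = (15*(-8))*(-1/363) = -120*(-1/363) = 40/121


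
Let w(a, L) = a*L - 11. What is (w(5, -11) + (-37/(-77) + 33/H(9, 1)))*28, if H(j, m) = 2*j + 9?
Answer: -178232/99 ≈ -1800.3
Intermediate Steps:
H(j, m) = 9 + 2*j
w(a, L) = -11 + L*a (w(a, L) = L*a - 11 = -11 + L*a)
(w(5, -11) + (-37/(-77) + 33/H(9, 1)))*28 = ((-11 - 11*5) + (-37/(-77) + 33/(9 + 2*9)))*28 = ((-11 - 55) + (-37*(-1/77) + 33/(9 + 18)))*28 = (-66 + (37/77 + 33/27))*28 = (-66 + (37/77 + 33*(1/27)))*28 = (-66 + (37/77 + 11/9))*28 = (-66 + 1180/693)*28 = -44558/693*28 = -178232/99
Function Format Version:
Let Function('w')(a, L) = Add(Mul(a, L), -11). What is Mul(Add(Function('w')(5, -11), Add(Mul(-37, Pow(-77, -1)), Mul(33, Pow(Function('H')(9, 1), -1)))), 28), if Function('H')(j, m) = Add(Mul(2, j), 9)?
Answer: Rational(-178232, 99) ≈ -1800.3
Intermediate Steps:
Function('H')(j, m) = Add(9, Mul(2, j))
Function('w')(a, L) = Add(-11, Mul(L, a)) (Function('w')(a, L) = Add(Mul(L, a), -11) = Add(-11, Mul(L, a)))
Mul(Add(Function('w')(5, -11), Add(Mul(-37, Pow(-77, -1)), Mul(33, Pow(Function('H')(9, 1), -1)))), 28) = Mul(Add(Add(-11, Mul(-11, 5)), Add(Mul(-37, Pow(-77, -1)), Mul(33, Pow(Add(9, Mul(2, 9)), -1)))), 28) = Mul(Add(Add(-11, -55), Add(Mul(-37, Rational(-1, 77)), Mul(33, Pow(Add(9, 18), -1)))), 28) = Mul(Add(-66, Add(Rational(37, 77), Mul(33, Pow(27, -1)))), 28) = Mul(Add(-66, Add(Rational(37, 77), Mul(33, Rational(1, 27)))), 28) = Mul(Add(-66, Add(Rational(37, 77), Rational(11, 9))), 28) = Mul(Add(-66, Rational(1180, 693)), 28) = Mul(Rational(-44558, 693), 28) = Rational(-178232, 99)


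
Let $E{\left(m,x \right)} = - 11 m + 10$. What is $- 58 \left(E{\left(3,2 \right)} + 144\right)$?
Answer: $-7018$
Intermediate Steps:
$E{\left(m,x \right)} = 10 - 11 m$
$- 58 \left(E{\left(3,2 \right)} + 144\right) = - 58 \left(\left(10 - 33\right) + 144\right) = - 58 \left(-23 + 144\right) = \left(-58\right) 121 = -7018$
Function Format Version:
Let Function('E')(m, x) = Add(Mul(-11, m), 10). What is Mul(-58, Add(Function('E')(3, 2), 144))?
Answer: -7018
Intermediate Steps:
Function('E')(m, x) = Add(10, Mul(-11, m))
Mul(-58, Add(Function('E')(3, 2), 144)) = Mul(-58, Add(Add(10, Mul(-11, 3)), 144)) = Mul(-58, Add(Add(10, -33), 144)) = Mul(-58, Add(-23, 144)) = Mul(-58, 121) = -7018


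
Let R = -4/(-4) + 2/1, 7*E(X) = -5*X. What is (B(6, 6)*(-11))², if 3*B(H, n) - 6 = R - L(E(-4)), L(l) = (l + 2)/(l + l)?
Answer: 3214849/3600 ≈ 893.01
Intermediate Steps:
E(X) = -5*X/7 (E(X) = (-5*X)/7 = -5*X/7)
R = 3 (R = -4*(-¼) + 2*1 = 1 + 2 = 3)
L(l) = (2 + l)/(2*l) (L(l) = (2 + l)/((2*l)) = (2 + l)*(1/(2*l)) = (2 + l)/(2*l))
B(H, n) = 163/60 (B(H, n) = 2 + (3 - (2 - 5/7*(-4))/(2*((-5/7*(-4)))))/3 = 2 + (3 - (2 + 20/7)/(2*20/7))/3 = 2 + (3 - 7*34/(2*20*7))/3 = 2 + (3 - 1*17/20)/3 = 2 + (3 - 17/20)/3 = 2 + (⅓)*(43/20) = 2 + 43/60 = 163/60)
(B(6, 6)*(-11))² = ((163/60)*(-11))² = (-1793/60)² = 3214849/3600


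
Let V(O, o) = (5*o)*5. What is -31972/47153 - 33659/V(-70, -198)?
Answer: 1428861427/233407350 ≈ 6.1217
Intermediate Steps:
V(O, o) = 25*o
-31972/47153 - 33659/V(-70, -198) = -31972/47153 - 33659/(25*(-198)) = -31972*1/47153 - 33659/(-4950) = -31972/47153 - 33659*(-1/4950) = -31972/47153 + 33659/4950 = 1428861427/233407350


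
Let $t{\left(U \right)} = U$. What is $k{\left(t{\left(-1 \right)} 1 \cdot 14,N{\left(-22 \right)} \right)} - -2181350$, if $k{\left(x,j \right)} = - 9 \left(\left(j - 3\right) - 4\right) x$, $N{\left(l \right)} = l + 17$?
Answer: $2179838$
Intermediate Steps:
$N{\left(l \right)} = 17 + l$
$k{\left(x,j \right)} = x \left(63 - 9 j\right)$ ($k{\left(x,j \right)} = - 9 \left(\left(-3 + j\right) - 4\right) x = - 9 \left(-7 + j\right) x = \left(63 - 9 j\right) x = x \left(63 - 9 j\right)$)
$k{\left(t{\left(-1 \right)} 1 \cdot 14,N{\left(-22 \right)} \right)} - -2181350 = 9 \left(-1\right) 1 \cdot 14 \left(7 - \left(17 - 22\right)\right) - -2181350 = 9 \left(\left(-1\right) 14\right) \left(7 - -5\right) + 2181350 = 9 \left(-14\right) \left(7 + 5\right) + 2181350 = 9 \left(-14\right) 12 + 2181350 = -1512 + 2181350 = 2179838$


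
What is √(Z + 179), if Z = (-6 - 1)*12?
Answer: √95 ≈ 9.7468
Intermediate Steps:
Z = -84 (Z = -7*12 = -84)
√(Z + 179) = √(-84 + 179) = √95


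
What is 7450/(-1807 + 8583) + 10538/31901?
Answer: 154533969/108080588 ≈ 1.4298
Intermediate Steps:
7450/(-1807 + 8583) + 10538/31901 = 7450/6776 + 10538*(1/31901) = 7450*(1/6776) + 10538/31901 = 3725/3388 + 10538/31901 = 154533969/108080588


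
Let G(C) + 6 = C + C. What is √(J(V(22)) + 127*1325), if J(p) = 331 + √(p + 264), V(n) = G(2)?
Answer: √(168606 + √262) ≈ 410.64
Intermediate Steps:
G(C) = -6 + 2*C (G(C) = -6 + (C + C) = -6 + 2*C)
V(n) = -2 (V(n) = -6 + 2*2 = -6 + 4 = -2)
J(p) = 331 + √(264 + p)
√(J(V(22)) + 127*1325) = √((331 + √(264 - 2)) + 127*1325) = √((331 + √262) + 168275) = √(168606 + √262)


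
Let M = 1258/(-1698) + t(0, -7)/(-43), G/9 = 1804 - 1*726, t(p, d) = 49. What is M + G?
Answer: 354122266/36507 ≈ 9700.1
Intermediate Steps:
G = 9702 (G = 9*(1804 - 1*726) = 9*(1804 - 726) = 9*1078 = 9702)
M = -68648/36507 (M = 1258/(-1698) + 49/(-43) = 1258*(-1/1698) + 49*(-1/43) = -629/849 - 49/43 = -68648/36507 ≈ -1.8804)
M + G = -68648/36507 + 9702 = 354122266/36507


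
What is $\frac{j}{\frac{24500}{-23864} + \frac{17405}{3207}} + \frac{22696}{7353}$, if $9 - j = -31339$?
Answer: $\frac{4412093919959008}{619088445315} \approx 7126.8$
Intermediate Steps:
$j = 31348$ ($j = 9 - -31339 = 9 + 31339 = 31348$)
$\frac{j}{\frac{24500}{-23864} + \frac{17405}{3207}} + \frac{22696}{7353} = \frac{31348}{\frac{24500}{-23864} + \frac{17405}{3207}} + \frac{22696}{7353} = \frac{31348}{24500 \left(- \frac{1}{23864}\right) + 17405 \cdot \frac{1}{3207}} + 22696 \cdot \frac{1}{7353} = \frac{31348}{- \frac{6125}{5966} + \frac{17405}{3207}} + \frac{22696}{7353} = \frac{31348}{\frac{84195355}{19132962}} + \frac{22696}{7353} = 31348 \cdot \frac{19132962}{84195355} + \frac{22696}{7353} = \frac{599780092776}{84195355} + \frac{22696}{7353} = \frac{4412093919959008}{619088445315}$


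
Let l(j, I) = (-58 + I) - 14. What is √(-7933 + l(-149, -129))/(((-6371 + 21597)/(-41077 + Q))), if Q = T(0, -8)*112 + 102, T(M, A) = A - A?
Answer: -286825*I*√166/15226 ≈ -242.71*I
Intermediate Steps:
T(M, A) = 0
l(j, I) = -72 + I
Q = 102 (Q = 0*112 + 102 = 0 + 102 = 102)
√(-7933 + l(-149, -129))/(((-6371 + 21597)/(-41077 + Q))) = √(-7933 + (-72 - 129))/(((-6371 + 21597)/(-41077 + 102))) = √(-7933 - 201)/((15226/(-40975))) = √(-8134)/((15226*(-1/40975))) = (7*I*√166)/(-15226/40975) = (7*I*√166)*(-40975/15226) = -286825*I*√166/15226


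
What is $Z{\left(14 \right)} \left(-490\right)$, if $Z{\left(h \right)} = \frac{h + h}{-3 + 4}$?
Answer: $-13720$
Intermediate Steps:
$Z{\left(h \right)} = 2 h$ ($Z{\left(h \right)} = \frac{2 h}{1} = 2 h 1 = 2 h$)
$Z{\left(14 \right)} \left(-490\right) = 2 \cdot 14 \left(-490\right) = 28 \left(-490\right) = -13720$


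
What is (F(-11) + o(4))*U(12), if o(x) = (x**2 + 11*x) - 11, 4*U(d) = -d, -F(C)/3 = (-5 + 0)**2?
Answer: 78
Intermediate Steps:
F(C) = -75 (F(C) = -3*(-5 + 0)**2 = -3*(-5)**2 = -3*25 = -75)
U(d) = -d/4 (U(d) = (-d)/4 = -d/4)
o(x) = -11 + x**2 + 11*x
(F(-11) + o(4))*U(12) = (-75 + (-11 + 4**2 + 11*4))*(-1/4*12) = (-75 + (-11 + 16 + 44))*(-3) = (-75 + 49)*(-3) = -26*(-3) = 78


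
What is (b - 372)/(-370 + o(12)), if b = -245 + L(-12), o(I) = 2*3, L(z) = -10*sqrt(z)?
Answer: 617/364 + 5*I*sqrt(3)/91 ≈ 1.6951 + 0.095168*I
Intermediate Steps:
o(I) = 6
b = -245 - 20*I*sqrt(3) ≈ -245.0 - 34.641*I
(b - 372)/(-370 + o(12)) = ((-245 - 20*I*sqrt(3)) - 372)/(-370 + 6) = (-617 - 20*I*sqrt(3))/(-364) = (-617 - 20*I*sqrt(3))*(-1/364) = 617/364 + 5*I*sqrt(3)/91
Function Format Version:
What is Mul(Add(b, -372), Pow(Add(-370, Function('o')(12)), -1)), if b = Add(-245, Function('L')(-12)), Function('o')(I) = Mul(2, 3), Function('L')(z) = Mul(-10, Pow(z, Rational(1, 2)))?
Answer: Add(Rational(617, 364), Mul(Rational(5, 91), I, Pow(3, Rational(1, 2)))) ≈ Add(1.6951, Mul(0.095168, I))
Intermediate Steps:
Function('o')(I) = 6
b = Add(-245, Mul(-20, I, Pow(3, Rational(1, 2)))) (b = Add(-245, Mul(-10, Pow(-12, Rational(1, 2)))) = Add(-245, Mul(-10, Mul(2, I, Pow(3, Rational(1, 2))))) = Add(-245, Mul(-20, I, Pow(3, Rational(1, 2)))) ≈ Add(-245.00, Mul(-34.641, I)))
Mul(Add(b, -372), Pow(Add(-370, Function('o')(12)), -1)) = Mul(Add(Add(-245, Mul(-20, I, Pow(3, Rational(1, 2)))), -372), Pow(Add(-370, 6), -1)) = Mul(Add(-617, Mul(-20, I, Pow(3, Rational(1, 2)))), Pow(-364, -1)) = Mul(Add(-617, Mul(-20, I, Pow(3, Rational(1, 2)))), Rational(-1, 364)) = Add(Rational(617, 364), Mul(Rational(5, 91), I, Pow(3, Rational(1, 2))))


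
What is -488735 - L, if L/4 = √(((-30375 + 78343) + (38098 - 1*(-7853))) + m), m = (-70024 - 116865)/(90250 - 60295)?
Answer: -488735 - 8*√21067027656495/29955 ≈ -4.8996e+5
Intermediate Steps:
m = -186889/29955 ≈ -6.2390
L = 8*√21067027656495/29955 (L = 4*√(((-30375 + 78343) + (38098 - 1*(-7853))) - 186889/29955) = 4*√((47968 + (38098 + 7853)) - 186889/29955) = 4*√((47968 + 45951) - 186889/29955) = 4*√(93919 - 186889/29955) = 4*√(2813156756/29955) = 4*(2*√21067027656495/29955) = 8*√21067027656495/29955 ≈ 1225.8)
-488735 - L = -488735 - 8*√21067027656495/29955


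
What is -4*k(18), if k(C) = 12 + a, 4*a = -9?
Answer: -39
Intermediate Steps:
a = -9/4 (a = (¼)*(-9) = -9/4 ≈ -2.2500)
k(C) = 39/4 (k(C) = 12 - 9/4 = 39/4)
-4*k(18) = -4*39/4 = -39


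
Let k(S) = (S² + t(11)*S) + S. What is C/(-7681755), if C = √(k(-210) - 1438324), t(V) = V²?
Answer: -2*I*√354961/7681755 ≈ -0.00015512*I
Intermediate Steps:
k(S) = S² + 122*S (k(S) = (S² + 11²*S) + S = (S² + 121*S) + S = S² + 122*S)
C = 2*I*√354961 (C = √(-210*(122 - 210) - 1438324) = √(-210*(-88) - 1438324) = √(18480 - 1438324) = √(-1419844) = 2*I*√354961 ≈ 1191.6*I)
C/(-7681755) = (2*I*√354961)/(-7681755) = (2*I*√354961)*(-1/7681755) = -2*I*√354961/7681755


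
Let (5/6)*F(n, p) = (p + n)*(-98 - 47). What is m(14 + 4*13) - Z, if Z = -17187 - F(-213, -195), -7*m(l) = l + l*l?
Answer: 612831/7 ≈ 87547.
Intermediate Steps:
F(n, p) = -174*n - 174*p (F(n, p) = 6*((p + n)*(-98 - 47))/5 = 6*((n + p)*(-145))/5 = 6*(-145*n - 145*p)/5 = -174*n - 174*p)
m(l) = -l/7 - l²/7 (m(l) = -(l + l*l)/7 = -(l + l²)/7 = -l/7 - l²/7)
Z = -88179 (Z = -17187 - (-174*(-213) - 174*(-195)) = -17187 - (37062 + 33930) = -17187 - 1*70992 = -17187 - 70992 = -88179)
m(14 + 4*13) - Z = -(14 + 4*13)*(1 + (14 + 4*13))/7 - 1*(-88179) = -(14 + 52)*(1 + (14 + 52))/7 + 88179 = -⅐*66*(1 + 66) + 88179 = -⅐*66*67 + 88179 = -4422/7 + 88179 = 612831/7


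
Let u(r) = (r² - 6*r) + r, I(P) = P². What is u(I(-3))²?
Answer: 1296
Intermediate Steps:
u(r) = r² - 5*r
u(I(-3))² = ((-3)²*(-5 + (-3)²))² = (9*(-5 + 9))² = (9*4)² = 36² = 1296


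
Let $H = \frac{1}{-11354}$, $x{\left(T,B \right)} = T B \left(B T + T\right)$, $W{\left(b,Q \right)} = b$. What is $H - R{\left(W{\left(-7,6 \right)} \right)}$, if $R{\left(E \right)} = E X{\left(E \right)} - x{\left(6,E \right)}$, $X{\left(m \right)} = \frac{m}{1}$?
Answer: $\frac{16610901}{11354} \approx 1463.0$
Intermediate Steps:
$x{\left(T,B \right)} = B T \left(T + B T\right)$
$X{\left(m \right)} = m$ ($X{\left(m \right)} = m 1 = m$)
$H = - \frac{1}{11354} \approx -8.8075 \cdot 10^{-5}$
$R{\left(E \right)} = E^{2} - 36 E \left(1 + E\right)$ ($R{\left(E \right)} = E E - E 6^{2} \left(1 + E\right) = E^{2} - E 36 \left(1 + E\right) = E^{2} - 36 E \left(1 + E\right)$)
$H - R{\left(W{\left(-7,6 \right)} \right)} = - \frac{1}{11354} - - 7 \left(-36 - -245\right) = - \frac{1}{11354} - - 7 \left(-36 + 245\right) = - \frac{1}{11354} - \left(-7\right) 209 = - \frac{1}{11354} - -1463 = - \frac{1}{11354} + 1463 = \frac{16610901}{11354}$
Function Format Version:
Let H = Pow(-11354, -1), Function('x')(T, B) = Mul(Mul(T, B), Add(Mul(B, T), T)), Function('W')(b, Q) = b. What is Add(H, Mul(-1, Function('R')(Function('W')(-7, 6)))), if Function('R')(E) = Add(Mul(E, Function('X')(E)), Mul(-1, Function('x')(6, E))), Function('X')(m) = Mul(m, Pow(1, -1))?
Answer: Rational(16610901, 11354) ≈ 1463.0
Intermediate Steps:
Function('x')(T, B) = Mul(B, T, Add(T, Mul(B, T))) (Function('x')(T, B) = Mul(Mul(B, T), Add(T, Mul(B, T))) = Mul(B, T, Add(T, Mul(B, T))))
Function('X')(m) = m (Function('X')(m) = Mul(m, 1) = m)
H = Rational(-1, 11354) ≈ -8.8075e-5
Function('R')(E) = Add(Pow(E, 2), Mul(-36, E, Add(1, E))) (Function('R')(E) = Add(Mul(E, E), Mul(-1, Mul(E, Pow(6, 2), Add(1, E)))) = Add(Pow(E, 2), Mul(-1, Mul(E, 36, Add(1, E)))) = Add(Pow(E, 2), Mul(-1, Mul(36, E, Add(1, E)))) = Add(Pow(E, 2), Mul(-36, E, Add(1, E))))
Add(H, Mul(-1, Function('R')(Function('W')(-7, 6)))) = Add(Rational(-1, 11354), Mul(-1, Mul(-7, Add(-36, Mul(-35, -7))))) = Add(Rational(-1, 11354), Mul(-1, Mul(-7, Add(-36, 245)))) = Add(Rational(-1, 11354), Mul(-1, Mul(-7, 209))) = Add(Rational(-1, 11354), Mul(-1, -1463)) = Add(Rational(-1, 11354), 1463) = Rational(16610901, 11354)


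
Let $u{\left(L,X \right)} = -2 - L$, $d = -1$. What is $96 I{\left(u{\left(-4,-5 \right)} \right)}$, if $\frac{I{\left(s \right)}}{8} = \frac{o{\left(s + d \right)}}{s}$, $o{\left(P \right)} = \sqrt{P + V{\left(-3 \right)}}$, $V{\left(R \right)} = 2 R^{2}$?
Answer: $384 \sqrt{19} \approx 1673.8$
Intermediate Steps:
$o{\left(P \right)} = \sqrt{18 + P}$ ($o{\left(P \right)} = \sqrt{P + 2 \left(-3\right)^{2}} = \sqrt{P + 2 \cdot 9} = \sqrt{P + 18} = \sqrt{18 + P}$)
$I{\left(s \right)} = \frac{8 \sqrt{17 + s}}{s}$ ($I{\left(s \right)} = 8 \frac{\sqrt{18 + \left(s - 1\right)}}{s} = 8 \frac{\sqrt{18 + \left(-1 + s\right)}}{s} = 8 \frac{\sqrt{17 + s}}{s} = \frac{8 \sqrt{17 + s}}{s}$)
$96 I{\left(u{\left(-4,-5 \right)} \right)} = 96 \frac{8 \sqrt{17 - -2}}{-2 - -4} = 96 \frac{8 \sqrt{17 + \left(-2 + 4\right)}}{-2 + 4} = 96 \frac{8 \sqrt{17 + 2}}{2} = 96 \cdot 8 \cdot \frac{1}{2} \sqrt{19} = 96 \cdot 4 \sqrt{19} = 384 \sqrt{19}$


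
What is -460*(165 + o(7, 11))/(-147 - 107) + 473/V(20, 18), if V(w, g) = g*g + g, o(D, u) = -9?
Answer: 12331031/43434 ≈ 283.90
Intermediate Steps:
V(w, g) = g + g**2 (V(w, g) = g**2 + g = g + g**2)
-460*(165 + o(7, 11))/(-147 - 107) + 473/V(20, 18) = -460*(165 - 9)/(-147 - 107) + 473/((18*(1 + 18))) = -460/((-254/156)) + 473/((18*19)) = -460/((-254*1/156)) + 473/342 = -460/(-127/78) + 473*(1/342) = -460*(-78/127) + 473/342 = 35880/127 + 473/342 = 12331031/43434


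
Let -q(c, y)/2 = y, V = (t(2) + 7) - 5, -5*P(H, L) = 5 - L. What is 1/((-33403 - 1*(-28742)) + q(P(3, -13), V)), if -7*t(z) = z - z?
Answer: -1/4665 ≈ -0.00021436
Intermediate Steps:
t(z) = 0 (t(z) = -(z - z)/7 = -1/7*0 = 0)
P(H, L) = -1 + L/5 (P(H, L) = -(5 - L)/5 = -1 + L/5)
V = 2 (V = (0 + 7) - 5 = 7 - 5 = 2)
q(c, y) = -2*y
1/((-33403 - 1*(-28742)) + q(P(3, -13), V)) = 1/((-33403 - 1*(-28742)) - 2*2) = 1/((-33403 + 28742) - 4) = 1/(-4661 - 4) = 1/(-4665) = -1/4665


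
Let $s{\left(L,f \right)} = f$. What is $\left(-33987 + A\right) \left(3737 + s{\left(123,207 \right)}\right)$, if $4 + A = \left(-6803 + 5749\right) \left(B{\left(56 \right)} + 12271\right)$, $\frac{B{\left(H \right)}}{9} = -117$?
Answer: $-46767017272$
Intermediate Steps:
$B{\left(H \right)} = -1053$ ($B{\left(H \right)} = 9 \left(-117\right) = -1053$)
$A = -11823776$ ($A = -4 + \left(-6803 + 5749\right) \left(-1053 + 12271\right) = -4 - 11823772 = -11823776$)
$\left(-33987 + A\right) \left(3737 + s{\left(123,207 \right)}\right) = \left(-33987 - 11823776\right) \left(3737 + 207\right) = \left(-11857763\right) 3944 = -46767017272$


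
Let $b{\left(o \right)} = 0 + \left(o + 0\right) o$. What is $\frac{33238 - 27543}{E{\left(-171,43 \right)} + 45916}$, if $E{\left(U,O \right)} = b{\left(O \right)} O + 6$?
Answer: $\frac{5695}{125429} \approx 0.045404$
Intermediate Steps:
$b{\left(o \right)} = o^{2}$ ($b{\left(o \right)} = 0 + o o = 0 + o^{2} = o^{2}$)
$E{\left(U,O \right)} = 6 + O^{3}$ ($E{\left(U,O \right)} = O^{2} O + 6 = O^{3} + 6 = 6 + O^{3}$)
$\frac{33238 - 27543}{E{\left(-171,43 \right)} + 45916} = \frac{33238 - 27543}{\left(6 + 43^{3}\right) + 45916} = \frac{33238 - 27543}{\left(6 + 79507\right) + 45916} = \frac{33238 - 27543}{79513 + 45916} = \frac{5695}{125429}$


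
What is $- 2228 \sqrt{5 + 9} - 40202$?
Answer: $-40202 - 2228 \sqrt{14} \approx -48538.0$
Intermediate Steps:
$- 2228 \sqrt{5 + 9} - 40202 = - 2228 \sqrt{14} - 40202 = -40202 - 2228 \sqrt{14}$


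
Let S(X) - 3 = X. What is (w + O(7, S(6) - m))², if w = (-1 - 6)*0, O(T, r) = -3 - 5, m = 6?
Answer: 64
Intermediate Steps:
S(X) = 3 + X
O(T, r) = -8
w = 0 (w = -7*0 = 0)
(w + O(7, S(6) - m))² = (0 - 8)² = (-8)² = 64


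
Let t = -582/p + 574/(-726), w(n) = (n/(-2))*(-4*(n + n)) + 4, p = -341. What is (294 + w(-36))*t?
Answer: 56513938/11253 ≈ 5022.1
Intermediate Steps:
w(n) = 4 + 4*n**2 (w(n) = (n*(-1/2))*(-8*n) + 4 = (-n/2)*(-8*n) + 4 = 4*n**2 + 4 = 4 + 4*n**2)
t = 10309/11253 (t = -582/(-341) + 574/(-726) = -582*(-1/341) + 574*(-1/726) = 582/341 - 287/363 = 10309/11253 ≈ 0.91611)
(294 + w(-36))*t = (294 + (4 + 4*(-36)**2))*(10309/11253) = (294 + (4 + 4*1296))*(10309/11253) = (294 + (4 + 5184))*(10309/11253) = (294 + 5188)*(10309/11253) = 5482*(10309/11253) = 56513938/11253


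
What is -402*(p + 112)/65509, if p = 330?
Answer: -177684/65509 ≈ -2.7124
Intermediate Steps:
-402*(p + 112)/65509 = -402*(330 + 112)/65509 = -402*442*(1/65509) = -177684*1/65509 = -177684/65509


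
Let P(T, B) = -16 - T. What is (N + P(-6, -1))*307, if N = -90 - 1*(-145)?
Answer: 13815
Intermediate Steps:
N = 55 (N = -90 + 145 = 55)
(N + P(-6, -1))*307 = (55 + (-16 - 1*(-6)))*307 = (55 + (-16 + 6))*307 = (55 - 10)*307 = 45*307 = 13815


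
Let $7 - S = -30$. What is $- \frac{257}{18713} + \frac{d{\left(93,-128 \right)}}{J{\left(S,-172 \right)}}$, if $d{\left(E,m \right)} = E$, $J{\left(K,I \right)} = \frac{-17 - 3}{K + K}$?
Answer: $- \frac{64394003}{187130} \approx -344.11$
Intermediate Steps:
$S = 37$ ($S = 7 - -30 = 7 + 30 = 37$)
$J{\left(K,I \right)} = - \frac{10}{K}$ ($J{\left(K,I \right)} = - \frac{20}{2 K} = - 20 \frac{1}{2 K} = - \frac{10}{K}$)
$- \frac{257}{18713} + \frac{d{\left(93,-128 \right)}}{J{\left(S,-172 \right)}} = - \frac{257}{18713} + \frac{93}{\left(-10\right) \frac{1}{37}} = \left(-257\right) \frac{1}{18713} + \frac{93}{\left(-10\right) \frac{1}{37}} = - \frac{257}{18713} + \frac{93}{- \frac{10}{37}} = - \frac{257}{18713} + 93 \left(- \frac{37}{10}\right) = - \frac{257}{18713} - \frac{3441}{10} = - \frac{64394003}{187130}$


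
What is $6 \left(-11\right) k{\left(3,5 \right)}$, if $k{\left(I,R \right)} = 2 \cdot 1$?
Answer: $-132$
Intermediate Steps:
$k{\left(I,R \right)} = 2$
$6 \left(-11\right) k{\left(3,5 \right)} = 6 \left(-11\right) 2 = \left(-66\right) 2 = -132$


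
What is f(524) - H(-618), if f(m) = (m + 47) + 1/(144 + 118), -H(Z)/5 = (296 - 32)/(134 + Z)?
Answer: 1637773/2882 ≈ 568.28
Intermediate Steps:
H(Z) = -1320/(134 + Z) (H(Z) = -5*(296 - 32)/(134 + Z) = -1320/(134 + Z))
f(m) = 12315/262 + m (f(m) = (47 + m) + 1/262 = 12315/262 + m)
f(524) - H(-618) = (12315/262 + 524) - (-1320)/(134 - 618) = 149603/262 - (-1320)/(-484) = 149603/262 - (-1320)*(-1)/484 = 149603/262 - 1*30/11 = 149603/262 - 30/11 = 1637773/2882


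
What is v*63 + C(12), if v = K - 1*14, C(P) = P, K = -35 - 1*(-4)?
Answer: -2823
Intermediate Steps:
K = -31 (K = -35 + 4 = -31)
v = -45 (v = -31 - 1*14 = -31 - 14 = -45)
v*63 + C(12) = -45*63 + 12 = -2835 + 12 = -2823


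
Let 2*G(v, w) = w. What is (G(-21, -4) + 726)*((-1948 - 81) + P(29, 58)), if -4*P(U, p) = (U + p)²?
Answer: -2838985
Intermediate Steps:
P(U, p) = -(U + p)²/4
G(v, w) = w/2
(G(-21, -4) + 726)*((-1948 - 81) + P(29, 58)) = ((½)*(-4) + 726)*((-1948 - 81) - (29 + 58)²/4) = (-2 + 726)*(-2029 - ¼*87²) = 724*(-2029 - ¼*7569) = 724*(-2029 - 7569/4) = 724*(-15685/4) = -2838985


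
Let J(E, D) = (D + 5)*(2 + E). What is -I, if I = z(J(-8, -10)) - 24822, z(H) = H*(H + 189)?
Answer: 18252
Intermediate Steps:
J(E, D) = (2 + E)*(5 + D) (J(E, D) = (5 + D)*(2 + E) = (2 + E)*(5 + D))
z(H) = H*(189 + H)
I = -18252 (I = (10 + 2*(-10) + 5*(-8) - 10*(-8))*(189 + (10 + 2*(-10) + 5*(-8) - 10*(-8))) - 24822 = (10 - 20 - 40 + 80)*(189 + (10 - 20 - 40 + 80)) - 24822 = 30*(189 + 30) - 24822 = 30*219 - 24822 = 6570 - 24822 = -18252)
-I = -1*(-18252) = 18252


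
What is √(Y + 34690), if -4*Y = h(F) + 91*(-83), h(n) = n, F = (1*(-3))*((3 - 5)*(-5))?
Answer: √146343/2 ≈ 191.27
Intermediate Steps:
F = -30 (F = -(-6)*(-5) = -3*10 = -30)
Y = 7583/4 (Y = -(-30 + 91*(-83))/4 = -(-30 - 7553)/4 = -¼*(-7583) = 7583/4 ≈ 1895.8)
√(Y + 34690) = √(7583/4 + 34690) = √(146343/4) = √146343/2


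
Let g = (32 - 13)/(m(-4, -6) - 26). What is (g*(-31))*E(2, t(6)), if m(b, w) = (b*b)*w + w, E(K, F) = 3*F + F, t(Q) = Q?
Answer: 1767/16 ≈ 110.44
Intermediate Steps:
E(K, F) = 4*F
m(b, w) = w + w*b² (m(b, w) = b²*w + w = w*b² + w = w + w*b²)
g = -19/128 (g = (32 - 13)/(-6*(1 + (-4)²) - 26) = 19/(-6*(1 + 16) - 26) = 19/(-6*17 - 26) = 19/(-102 - 26) = 19/(-128) = 19*(-1/128) = -19/128 ≈ -0.14844)
(g*(-31))*E(2, t(6)) = (-19/128*(-31))*(4*6) = (589/128)*24 = 1767/16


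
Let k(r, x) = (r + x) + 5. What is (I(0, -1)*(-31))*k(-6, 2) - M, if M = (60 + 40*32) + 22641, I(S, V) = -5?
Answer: -23826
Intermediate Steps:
k(r, x) = 5 + r + x
M = 23981 (M = (60 + 1280) + 22641 = 1340 + 22641 = 23981)
(I(0, -1)*(-31))*k(-6, 2) - M = (-5*(-31))*(5 - 6 + 2) - 1*23981 = 155*1 - 23981 = 155 - 23981 = -23826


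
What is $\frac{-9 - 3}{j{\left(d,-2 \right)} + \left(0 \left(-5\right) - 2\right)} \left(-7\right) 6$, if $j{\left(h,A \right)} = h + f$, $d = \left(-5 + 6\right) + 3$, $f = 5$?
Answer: $72$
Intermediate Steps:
$d = 4$ ($d = 1 + 3 = 4$)
$j{\left(h,A \right)} = 5 + h$ ($j{\left(h,A \right)} = h + 5 = 5 + h$)
$\frac{-9 - 3}{j{\left(d,-2 \right)} + \left(0 \left(-5\right) - 2\right)} \left(-7\right) 6 = \frac{-9 - 3}{\left(5 + 4\right) + \left(0 \left(-5\right) - 2\right)} \left(-7\right) 6 = - \frac{12}{9 + \left(0 - 2\right)} \left(-7\right) 6 = - \frac{12}{9 - 2} \left(-7\right) 6 = - \frac{12}{7} \left(-7\right) 6 = \left(-12\right) \frac{1}{7} \left(-7\right) 6 = \left(- \frac{12}{7}\right) \left(-7\right) 6 = 12 \cdot 6 = 72$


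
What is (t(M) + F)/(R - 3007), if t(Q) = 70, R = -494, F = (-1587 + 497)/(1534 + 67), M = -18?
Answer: -110980/5605101 ≈ -0.019800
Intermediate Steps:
F = -1090/1601 ≈ -0.68082
(t(M) + F)/(R - 3007) = (70 - 1090/1601)/(-494 - 3007) = (110980/1601)/(-3501) = (110980/1601)*(-1/3501) = -110980/5605101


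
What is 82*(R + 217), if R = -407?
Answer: -15580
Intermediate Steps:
82*(R + 217) = 82*(-407 + 217) = 82*(-190) = -15580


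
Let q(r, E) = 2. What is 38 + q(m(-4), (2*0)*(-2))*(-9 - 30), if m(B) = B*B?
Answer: -40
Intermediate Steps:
m(B) = B²
38 + q(m(-4), (2*0)*(-2))*(-9 - 30) = 38 + 2*(-9 - 30) = 38 + 2*(-39) = 38 - 78 = -40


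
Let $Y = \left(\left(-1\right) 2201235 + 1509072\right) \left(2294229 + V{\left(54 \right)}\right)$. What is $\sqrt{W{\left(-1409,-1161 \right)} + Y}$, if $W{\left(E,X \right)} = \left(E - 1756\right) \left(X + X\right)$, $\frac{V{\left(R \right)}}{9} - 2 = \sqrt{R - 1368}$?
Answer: $3 \sqrt{-176442837459 - 2076489 i \sqrt{146}} \approx 89.597 - 1.2602 \cdot 10^{6} i$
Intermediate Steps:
$V{\left(R \right)} = 18 + 9 \sqrt{-1368 + R}$ ($V{\left(R \right)} = 18 + 9 \sqrt{R - 1368} = 18 + 9 \sqrt{-1368 + R}$)
$Y = -1587992886261 - 18688401 i \sqrt{146}$ ($Y = \left(\left(-1\right) 2201235 + 1509072\right) \left(2294229 + \left(18 + 9 \sqrt{-1368 + 54}\right)\right) = \left(-2201235 + 1509072\right) \left(2294229 + \left(18 + 9 \sqrt{-1314}\right)\right) = - 692163 \left(2294229 + \left(18 + 9 \cdot 3 i \sqrt{146}\right)\right) = - 692163 \left(2294229 + \left(18 + 27 i \sqrt{146}\right)\right) = - 692163 \left(2294247 + 27 i \sqrt{146}\right) = -1587992886261 - 18688401 i \sqrt{146} \approx -1.588 \cdot 10^{12} - 2.2581 \cdot 10^{8} i$)
$W{\left(E,X \right)} = 2 X \left(-1756 + E\right)$ ($W{\left(E,X \right)} = \left(-1756 + E\right) 2 X = 2 X \left(-1756 + E\right)$)
$\sqrt{W{\left(-1409,-1161 \right)} + Y} = \sqrt{2 \left(-1161\right) \left(-1756 - 1409\right) - \left(1587992886261 + 18688401 i \sqrt{146}\right)} = \sqrt{2 \left(-1161\right) \left(-3165\right) - \left(1587992886261 + 18688401 i \sqrt{146}\right)} = \sqrt{7349130 - \left(1587992886261 + 18688401 i \sqrt{146}\right)} = \sqrt{-1587985537131 - 18688401 i \sqrt{146}}$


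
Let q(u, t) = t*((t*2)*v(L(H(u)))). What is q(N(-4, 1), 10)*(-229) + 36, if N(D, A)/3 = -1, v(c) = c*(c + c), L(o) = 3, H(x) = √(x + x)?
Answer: -824364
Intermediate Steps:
H(x) = √2*√x (H(x) = √(2*x) = √2*√x)
v(c) = 2*c² (v(c) = c*(2*c) = 2*c²)
N(D, A) = -3 (N(D, A) = 3*(-1) = -3)
q(u, t) = 36*t² (q(u, t) = t*((t*2)*(2*3²)) = t*((2*t)*(2*9)) = t*((2*t)*18) = t*(36*t) = 36*t²)
q(N(-4, 1), 10)*(-229) + 36 = (36*10²)*(-229) + 36 = (36*100)*(-229) + 36 = 3600*(-229) + 36 = -824400 + 36 = -824364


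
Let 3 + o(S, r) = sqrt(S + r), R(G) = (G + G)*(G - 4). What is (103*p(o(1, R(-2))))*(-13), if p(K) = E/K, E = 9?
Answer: -12051/2 ≈ -6025.5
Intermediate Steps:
R(G) = 2*G*(-4 + G) (R(G) = (2*G)*(-4 + G) = 2*G*(-4 + G))
o(S, r) = -3 + sqrt(S + r)
p(K) = 9/K
(103*p(o(1, R(-2))))*(-13) = (103*(9/(-3 + sqrt(1 + 2*(-2)*(-4 - 2)))))*(-13) = (103*(9/(-3 + sqrt(1 + 2*(-2)*(-6)))))*(-13) = (103*(9/(-3 + sqrt(1 + 24))))*(-13) = (103*(9/(-3 + sqrt(25))))*(-13) = (103*(9/(-3 + 5)))*(-13) = (103*(9/2))*(-13) = (927/2)*(-13) = -12051/2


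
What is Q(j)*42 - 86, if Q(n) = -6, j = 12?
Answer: -338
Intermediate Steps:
Q(j)*42 - 86 = -6*42 - 86 = -252 - 86 = -338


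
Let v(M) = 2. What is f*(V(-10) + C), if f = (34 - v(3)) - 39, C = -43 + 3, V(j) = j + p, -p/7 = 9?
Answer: 791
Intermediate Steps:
p = -63 (p = -7*9 = -63)
V(j) = -63 + j (V(j) = j - 63 = -63 + j)
C = -40
f = -7 (f = (34 - 1*2) - 39 = (34 - 2) - 39 = 32 - 39 = -7)
f*(V(-10) + C) = -7*((-63 - 10) - 40) = -7*(-73 - 40) = -7*(-113) = 791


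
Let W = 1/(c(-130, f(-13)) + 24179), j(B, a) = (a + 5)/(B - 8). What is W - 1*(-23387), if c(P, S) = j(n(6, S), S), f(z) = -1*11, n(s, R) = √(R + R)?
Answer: 587949049441072/25139994373 - 3*I*√22/25139994373 ≈ 23387.0 - 5.5972e-10*I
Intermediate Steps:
n(s, R) = √2*√R (n(s, R) = √(2*R) = √2*√R)
f(z) = -11
j(B, a) = (5 + a)/(-8 + B)
c(P, S) = (5 + S)/(-8 + √2*√S)
W = 1/(24179 - 6/(-8 + I*√22)) (W = 1/((5 - 11)/(-8 + √2*√(-11)) + 24179) = 1/(-6/(-8 + √2*(I*√11)) + 24179) = 1/(-6/(-8 + I*√22) + 24179) = 1/(24179 - 6/(-8 + I*√22)) ≈ 4.1357e-5 - 6.0e-10*I)
W - 1*(-23387) = (1039721/25139994373 - 3*I*√22/25139994373) - 1*(-23387) = (1039721/25139994373 - 3*I*√22/25139994373) + 23387 = 587949049441072/25139994373 - 3*I*√22/25139994373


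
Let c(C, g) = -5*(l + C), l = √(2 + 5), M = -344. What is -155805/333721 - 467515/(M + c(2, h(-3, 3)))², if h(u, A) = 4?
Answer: -22019000623681870/5226160924957201 + 1655003100*√7/15660269881 ≈ -3.9336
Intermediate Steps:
l = √7 ≈ 2.6458
c(C, g) = -5*C - 5*√7 (c(C, g) = -5*(√7 + C) = -5*(C + √7) = -5*C - 5*√7)
-155805/333721 - 467515/(M + c(2, h(-3, 3)))² = -155805/333721 - 467515/(-344 + (-5*2 - 5*√7))² = -155805*1/333721 - 467515/(-344 + (-10 - 5*√7))² = -155805/333721 - 467515/(-354 - 5*√7)²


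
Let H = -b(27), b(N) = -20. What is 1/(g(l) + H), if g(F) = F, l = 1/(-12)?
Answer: 12/239 ≈ 0.050209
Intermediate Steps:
l = -1/12 ≈ -0.083333
H = 20 (H = -1*(-20) = 20)
1/(g(l) + H) = 1/(-1/12 + 20) = 1/(239/12) = 12/239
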